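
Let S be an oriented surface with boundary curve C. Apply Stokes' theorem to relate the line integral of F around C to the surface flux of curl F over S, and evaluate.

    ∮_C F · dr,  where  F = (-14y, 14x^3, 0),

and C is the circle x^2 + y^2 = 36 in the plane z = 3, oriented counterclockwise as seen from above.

Let S be the flat disk x^2 + y^2 ≤ 36 in the plane z = 3, with upward unit normal n̂ = ẑ. By Stokes' theorem,

    ∮_C F · dr = ∬_S (∇ × F) · n̂ dS = ∬_D (curl F)_z dA,

where D is the disk x^2 + y^2 ≤ 36.

Compute the curl of F = (-14y, 14x^3, 0):
    (∇ × F)_x = ∂F_z/∂y - ∂F_y/∂z = 0,
    (∇ × F)_y = ∂F_x/∂z - ∂F_z/∂x = 0,
    (∇ × F)_z = ∂F_y/∂x - ∂F_x/∂y = 42x^2 + 14.

On z = 3, (curl F)_z = 42x^2 + 14.

Convert to polar (x = r cos θ, y = r sin θ, dA = r dr dθ); the integrand becomes 42r^2cos(θ)^2 + 14, so

    ∬_D (curl F)_z dA = ∫_0^{2π} ∫_0^{6} (42r^2cos(θ)^2 + 14) · r dr dθ.

Inner (r from 0 to 6): 13608cos(θ)^2 + 252.
Outer (θ from 0 to 2π): 14112π.

Therefore ∮_C F · dr = 14112π.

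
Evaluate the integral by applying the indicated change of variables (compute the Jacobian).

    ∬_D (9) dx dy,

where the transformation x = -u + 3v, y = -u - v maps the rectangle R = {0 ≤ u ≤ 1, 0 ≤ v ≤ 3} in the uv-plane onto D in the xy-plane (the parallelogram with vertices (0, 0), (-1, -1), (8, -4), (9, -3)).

Compute the Jacobian determinant of (x, y) with respect to (u, v):

    ∂(x,y)/∂(u,v) = | -1  3 | = (-1)(-1) - (3)(-1) = 4.
                   | -1  -1 |

Its absolute value is |J| = 4 (the area scaling factor).

Substituting x = -u + 3v, y = -u - v into the integrand,

    9 → 9,

so the integral becomes

    ∬_R (9) · |J| du dv = ∫_0^1 ∫_0^3 (36) dv du.

Inner (v): 108.
Outer (u): 108.

Therefore ∬_D (9) dx dy = 108.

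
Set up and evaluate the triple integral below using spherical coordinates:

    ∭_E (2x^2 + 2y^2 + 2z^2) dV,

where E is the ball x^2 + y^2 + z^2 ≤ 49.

In spherical coordinates, x = ρ sin(φ) cos(θ), y = ρ sin(φ) sin(θ), z = ρ cos(φ), and dV = ρ^2 sin(φ) dρ dφ dθ.

The integrand becomes 2ρ^2, so

    ∭_E (2x^2 + 2y^2 + 2z^2) dV = ∫_{0}^{2π} ∫_{0}^{π} ∫_{0}^{7} (2ρ^2) · ρ^2 sin(φ) dρ dφ dθ.

Inner (ρ): 33614sin(φ)/5.
Middle (φ): 67228/5.
Outer (θ): 134456π/5.

Therefore the triple integral equals 134456π/5.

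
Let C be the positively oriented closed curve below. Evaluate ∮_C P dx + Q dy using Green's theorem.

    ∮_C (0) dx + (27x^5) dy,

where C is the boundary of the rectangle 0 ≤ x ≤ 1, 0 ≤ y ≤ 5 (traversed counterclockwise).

Green's theorem converts the closed line integral into a double integral over the enclosed region D:

    ∮_C P dx + Q dy = ∬_D (∂Q/∂x - ∂P/∂y) dA.

Here P = 0, Q = 27x^5, so

    ∂Q/∂x = 135x^4,    ∂P/∂y = 0,
    ∂Q/∂x - ∂P/∂y = 135x^4.

D is the region 0 ≤ x ≤ 1, 0 ≤ y ≤ 5. Evaluating the double integral:

    ∬_D (135x^4) dA = ∫_0^{1} ∫_0^{5} (135x^4) dy dx.

Inner (y from 0 to 5): 675x^4.
Outer (x from 0 to 1): 135.

Therefore ∮_C P dx + Q dy = 135.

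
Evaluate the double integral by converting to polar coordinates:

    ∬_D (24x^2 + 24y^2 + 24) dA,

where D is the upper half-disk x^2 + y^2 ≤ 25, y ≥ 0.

The region D is 0 ≤ r ≤ 5, 0 ≤ θ ≤ π in polar coordinates, where x = r cos(θ), y = r sin(θ), and dA = r dr dθ.

Under the substitution, the integrand becomes 24r^2 + 24, so

    ∬_D (24x^2 + 24y^2 + 24) dA = ∫_{0}^{π} ∫_{0}^{5} (24r^2 + 24) · r dr dθ.

Inner integral (in r): ∫_{0}^{5} (24r^2 + 24) · r dr = 4050.

Outer integral (in θ): ∫_{0}^{π} (4050) dθ = 4050π.

Therefore ∬_D (24x^2 + 24y^2 + 24) dA = 4050π.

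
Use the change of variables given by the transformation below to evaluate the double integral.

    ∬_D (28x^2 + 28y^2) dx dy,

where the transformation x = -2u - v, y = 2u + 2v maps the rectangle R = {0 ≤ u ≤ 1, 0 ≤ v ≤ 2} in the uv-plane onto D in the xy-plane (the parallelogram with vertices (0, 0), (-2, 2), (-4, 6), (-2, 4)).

Compute the Jacobian determinant of (x, y) with respect to (u, v):

    ∂(x,y)/∂(u,v) = | -2  -1 | = (-2)(2) - (-1)(2) = -2.
                   | 2  2 |

Its absolute value is |J| = 2 (the area scaling factor).

Substituting x = -2u - v, y = 2u + 2v into the integrand,

    28x^2 + 28y^2 → 224u^2 + 336u v + 140v^2,

so the integral becomes

    ∬_R (224u^2 + 336u v + 140v^2) · |J| du dv = ∫_0^1 ∫_0^2 (448u^2 + 672u v + 280v^2) dv du.

Inner (v): 896u^2 + 1344u + 2240/3.
Outer (u): 5152/3.

Therefore ∬_D (28x^2 + 28y^2) dx dy = 5152/3.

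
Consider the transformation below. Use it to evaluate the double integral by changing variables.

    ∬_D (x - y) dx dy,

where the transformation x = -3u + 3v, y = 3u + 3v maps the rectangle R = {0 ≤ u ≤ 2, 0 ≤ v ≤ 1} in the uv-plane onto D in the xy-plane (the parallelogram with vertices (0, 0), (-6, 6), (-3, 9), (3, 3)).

Compute the Jacobian determinant of (x, y) with respect to (u, v):

    ∂(x,y)/∂(u,v) = | -3  3 | = (-3)(3) - (3)(3) = -18.
                   | 3  3 |

Its absolute value is |J| = 18 (the area scaling factor).

Substituting x = -3u + 3v, y = 3u + 3v into the integrand,

    x - y → -6u,

so the integral becomes

    ∬_R (-6u) · |J| du dv = ∫_0^2 ∫_0^1 (-108u) dv du.

Inner (v): -108u.
Outer (u): -216.

Therefore ∬_D (x - y) dx dy = -216.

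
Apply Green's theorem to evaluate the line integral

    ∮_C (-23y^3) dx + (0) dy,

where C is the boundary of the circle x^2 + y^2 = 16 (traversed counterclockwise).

Green's theorem converts the closed line integral into a double integral over the enclosed region D:

    ∮_C P dx + Q dy = ∬_D (∂Q/∂x - ∂P/∂y) dA.

Here P = -23y^3, Q = 0, so

    ∂Q/∂x = 0,    ∂P/∂y = -69y^2,
    ∂Q/∂x - ∂P/∂y = 69y^2.

D is the region x^2 + y^2 ≤ 16. Evaluating the double integral:

In polar coordinates (x = r cos θ, y = r sin θ, dA = r dr dθ) the integrand becomes 69r^2sin(θ)^2, so

    ∬_D (69y^2) dA = ∫_0^{2π} ∫_0^{4} (69r^2sin(θ)^2) · r dr dθ.

Inner (r from 0 to 4): 4416sin(θ)^2.
Outer (θ from 0 to 2π): 4416π.

Therefore ∮_C P dx + Q dy = 4416π.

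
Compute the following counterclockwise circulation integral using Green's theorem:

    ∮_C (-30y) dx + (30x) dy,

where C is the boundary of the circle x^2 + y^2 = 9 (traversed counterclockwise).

Green's theorem converts the closed line integral into a double integral over the enclosed region D:

    ∮_C P dx + Q dy = ∬_D (∂Q/∂x - ∂P/∂y) dA.

Here P = -30y, Q = 30x, so

    ∂Q/∂x = 30,    ∂P/∂y = -30,
    ∂Q/∂x - ∂P/∂y = 60.

D is the region x^2 + y^2 ≤ 9. Evaluating the double integral:

In polar coordinates (x = r cos θ, y = r sin θ, dA = r dr dθ) the integrand becomes 60, so

    ∬_D (60) dA = ∫_0^{2π} ∫_0^{3} (60) · r dr dθ.

Inner (r from 0 to 3): 270.
Outer (θ from 0 to 2π): 540π.

Therefore ∮_C P dx + Q dy = 540π.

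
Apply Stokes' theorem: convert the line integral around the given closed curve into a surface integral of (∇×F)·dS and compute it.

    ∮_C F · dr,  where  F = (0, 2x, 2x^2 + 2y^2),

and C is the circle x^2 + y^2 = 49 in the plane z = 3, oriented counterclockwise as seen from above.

Let S be the flat disk x^2 + y^2 ≤ 49 in the plane z = 3, with upward unit normal n̂ = ẑ. By Stokes' theorem,

    ∮_C F · dr = ∬_S (∇ × F) · n̂ dS = ∬_D (curl F)_z dA,

where D is the disk x^2 + y^2 ≤ 49.

Compute the curl of F = (0, 2x, 2x^2 + 2y^2):
    (∇ × F)_x = ∂F_z/∂y - ∂F_y/∂z = 4y,
    (∇ × F)_y = ∂F_x/∂z - ∂F_z/∂x = -4x,
    (∇ × F)_z = ∂F_y/∂x - ∂F_x/∂y = 2.

On z = 3, (curl F)_z = 2.

Convert to polar (x = r cos θ, y = r sin θ, dA = r dr dθ); the integrand becomes 2, so

    ∬_D (curl F)_z dA = ∫_0^{2π} ∫_0^{7} (2) · r dr dθ.

Inner (r from 0 to 7): 49.
Outer (θ from 0 to 2π): 98π.

Therefore ∮_C F · dr = 98π.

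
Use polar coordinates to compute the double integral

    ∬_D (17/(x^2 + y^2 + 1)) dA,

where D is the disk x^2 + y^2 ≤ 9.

The region D is 0 ≤ r ≤ 3, 0 ≤ θ ≤ 2π in polar coordinates, where x = r cos(θ), y = r sin(θ), and dA = r dr dθ.

Under the substitution, the integrand becomes 17/(r^2 + 1), so

    ∬_D (17/(x^2 + y^2 + 1)) dA = ∫_{0}^{2π} ∫_{0}^{3} (17/(r^2 + 1)) · r dr dθ.

Inner integral (in r): ∫_{0}^{3} (17/(r^2 + 1)) · r dr = 17log(10)/2.

Outer integral (in θ): ∫_{0}^{2π} (17log(10)/2) dθ = 17π log(10).

Therefore ∬_D (17/(x^2 + y^2 + 1)) dA = 17π log(10).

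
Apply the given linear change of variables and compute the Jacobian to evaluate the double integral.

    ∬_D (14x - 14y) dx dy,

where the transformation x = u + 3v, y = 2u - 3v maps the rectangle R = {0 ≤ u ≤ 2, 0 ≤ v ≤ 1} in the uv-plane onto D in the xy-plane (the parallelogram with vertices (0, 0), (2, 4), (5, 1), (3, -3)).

Compute the Jacobian determinant of (x, y) with respect to (u, v):

    ∂(x,y)/∂(u,v) = | 1  3 | = (1)(-3) - (3)(2) = -9.
                   | 2  -3 |

Its absolute value is |J| = 9 (the area scaling factor).

Substituting x = u + 3v, y = 2u - 3v into the integrand,

    14x - 14y → -14u + 84v,

so the integral becomes

    ∬_R (-14u + 84v) · |J| du dv = ∫_0^2 ∫_0^1 (-126u + 756v) dv du.

Inner (v): 378 - 126u.
Outer (u): 504.

Therefore ∬_D (14x - 14y) dx dy = 504.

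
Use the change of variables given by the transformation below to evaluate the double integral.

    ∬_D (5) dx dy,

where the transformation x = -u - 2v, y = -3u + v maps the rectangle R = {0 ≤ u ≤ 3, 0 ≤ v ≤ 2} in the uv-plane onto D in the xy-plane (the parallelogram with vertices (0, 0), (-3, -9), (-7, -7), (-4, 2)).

Compute the Jacobian determinant of (x, y) with respect to (u, v):

    ∂(x,y)/∂(u,v) = | -1  -2 | = (-1)(1) - (-2)(-3) = -7.
                   | -3  1 |

Its absolute value is |J| = 7 (the area scaling factor).

Substituting x = -u - 2v, y = -3u + v into the integrand,

    5 → 5,

so the integral becomes

    ∬_R (5) · |J| du dv = ∫_0^3 ∫_0^2 (35) dv du.

Inner (v): 70.
Outer (u): 210.

Therefore ∬_D (5) dx dy = 210.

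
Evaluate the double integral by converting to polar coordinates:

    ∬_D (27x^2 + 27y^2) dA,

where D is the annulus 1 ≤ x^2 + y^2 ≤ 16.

The region D is 1 ≤ r ≤ 4, 0 ≤ θ ≤ 2π in polar coordinates, where x = r cos(θ), y = r sin(θ), and dA = r dr dθ.

Under the substitution, the integrand becomes 27r^2, so

    ∬_D (27x^2 + 27y^2) dA = ∫_{0}^{2π} ∫_{1}^{4} (27r^2) · r dr dθ.

Inner integral (in r): ∫_{1}^{4} (27r^2) · r dr = 6885/4.

Outer integral (in θ): ∫_{0}^{2π} (6885/4) dθ = 6885π/2.

Therefore ∬_D (27x^2 + 27y^2) dA = 6885π/2.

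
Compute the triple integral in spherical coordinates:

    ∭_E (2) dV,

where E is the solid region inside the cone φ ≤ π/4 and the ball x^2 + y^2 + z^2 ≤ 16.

In spherical coordinates, x = ρ sin(φ) cos(θ), y = ρ sin(φ) sin(θ), z = ρ cos(φ), and dV = ρ^2 sin(φ) dρ dφ dθ.

The integrand becomes 2, so

    ∭_E (2) dV = ∫_{0}^{2π} ∫_{0}^{π/4} ∫_{0}^{4} (2) · ρ^2 sin(φ) dρ dφ dθ.

Inner (ρ): 128sin(φ)/3.
Middle (φ): 128/3 - 64sqrt(2)/3.
Outer (θ): 128π (2 - sqrt(2))/3.

Therefore the triple integral equals 128π (2 - sqrt(2))/3.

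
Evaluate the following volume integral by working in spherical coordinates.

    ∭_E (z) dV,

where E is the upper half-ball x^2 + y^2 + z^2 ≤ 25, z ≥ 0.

In spherical coordinates, x = ρ sin(φ) cos(θ), y = ρ sin(φ) sin(θ), z = ρ cos(φ), and dV = ρ^2 sin(φ) dρ dφ dθ.

The integrand becomes ρ cos(φ), so

    ∭_E (z) dV = ∫_{0}^{2π} ∫_{0}^{π/2} ∫_{0}^{5} (ρ cos(φ)) · ρ^2 sin(φ) dρ dφ dθ.

Inner (ρ): 625sin(2φ)/8.
Middle (φ): 625/8.
Outer (θ): 625π/4.

Therefore the triple integral equals 625π/4.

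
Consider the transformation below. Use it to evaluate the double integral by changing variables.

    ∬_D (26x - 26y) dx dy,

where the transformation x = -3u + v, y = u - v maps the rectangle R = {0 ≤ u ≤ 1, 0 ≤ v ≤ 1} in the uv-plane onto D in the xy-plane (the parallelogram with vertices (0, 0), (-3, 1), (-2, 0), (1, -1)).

Compute the Jacobian determinant of (x, y) with respect to (u, v):

    ∂(x,y)/∂(u,v) = | -3  1 | = (-3)(-1) - (1)(1) = 2.
                   | 1  -1 |

Its absolute value is |J| = 2 (the area scaling factor).

Substituting x = -3u + v, y = u - v into the integrand,

    26x - 26y → -104u + 52v,

so the integral becomes

    ∬_R (-104u + 52v) · |J| du dv = ∫_0^1 ∫_0^1 (-208u + 104v) dv du.

Inner (v): 52 - 208u.
Outer (u): -52.

Therefore ∬_D (26x - 26y) dx dy = -52.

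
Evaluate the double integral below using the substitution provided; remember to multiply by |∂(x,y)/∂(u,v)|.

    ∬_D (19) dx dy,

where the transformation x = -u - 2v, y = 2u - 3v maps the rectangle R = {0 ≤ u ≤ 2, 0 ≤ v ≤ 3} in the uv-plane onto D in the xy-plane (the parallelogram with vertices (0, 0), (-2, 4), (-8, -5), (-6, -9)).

Compute the Jacobian determinant of (x, y) with respect to (u, v):

    ∂(x,y)/∂(u,v) = | -1  -2 | = (-1)(-3) - (-2)(2) = 7.
                   | 2  -3 |

Its absolute value is |J| = 7 (the area scaling factor).

Substituting x = -u - 2v, y = 2u - 3v into the integrand,

    19 → 19,

so the integral becomes

    ∬_R (19) · |J| du dv = ∫_0^2 ∫_0^3 (133) dv du.

Inner (v): 399.
Outer (u): 798.

Therefore ∬_D (19) dx dy = 798.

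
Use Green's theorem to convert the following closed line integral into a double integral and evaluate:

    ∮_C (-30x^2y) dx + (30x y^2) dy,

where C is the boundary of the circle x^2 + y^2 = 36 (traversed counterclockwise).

Green's theorem converts the closed line integral into a double integral over the enclosed region D:

    ∮_C P dx + Q dy = ∬_D (∂Q/∂x - ∂P/∂y) dA.

Here P = -30x^2y, Q = 30x y^2, so

    ∂Q/∂x = 30y^2,    ∂P/∂y = -30x^2,
    ∂Q/∂x - ∂P/∂y = 30x^2 + 30y^2.

D is the region x^2 + y^2 ≤ 36. Evaluating the double integral:

In polar coordinates (x = r cos θ, y = r sin θ, dA = r dr dθ) the integrand becomes 30r^2, so

    ∬_D (30x^2 + 30y^2) dA = ∫_0^{2π} ∫_0^{6} (30r^2) · r dr dθ.

Inner (r from 0 to 6): 9720.
Outer (θ from 0 to 2π): 19440π.

Therefore ∮_C P dx + Q dy = 19440π.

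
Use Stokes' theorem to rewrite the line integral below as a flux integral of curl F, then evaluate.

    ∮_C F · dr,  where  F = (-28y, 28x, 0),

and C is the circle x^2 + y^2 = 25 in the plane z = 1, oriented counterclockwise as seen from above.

Let S be the flat disk x^2 + y^2 ≤ 25 in the plane z = 1, with upward unit normal n̂ = ẑ. By Stokes' theorem,

    ∮_C F · dr = ∬_S (∇ × F) · n̂ dS = ∬_D (curl F)_z dA,

where D is the disk x^2 + y^2 ≤ 25.

Compute the curl of F = (-28y, 28x, 0):
    (∇ × F)_x = ∂F_z/∂y - ∂F_y/∂z = 0,
    (∇ × F)_y = ∂F_x/∂z - ∂F_z/∂x = 0,
    (∇ × F)_z = ∂F_y/∂x - ∂F_x/∂y = 56.

On z = 1, (curl F)_z = 56.

Convert to polar (x = r cos θ, y = r sin θ, dA = r dr dθ); the integrand becomes 56, so

    ∬_D (curl F)_z dA = ∫_0^{2π} ∫_0^{5} (56) · r dr dθ.

Inner (r from 0 to 5): 700.
Outer (θ from 0 to 2π): 1400π.

Therefore ∮_C F · dr = 1400π.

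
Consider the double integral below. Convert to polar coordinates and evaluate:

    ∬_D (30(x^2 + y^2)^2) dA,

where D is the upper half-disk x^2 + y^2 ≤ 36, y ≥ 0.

The region D is 0 ≤ r ≤ 6, 0 ≤ θ ≤ π in polar coordinates, where x = r cos(θ), y = r sin(θ), and dA = r dr dθ.

Under the substitution, the integrand becomes 30r^4, so

    ∬_D (30(x^2 + y^2)^2) dA = ∫_{0}^{π} ∫_{0}^{6} (30r^4) · r dr dθ.

Inner integral (in r): ∫_{0}^{6} (30r^4) · r dr = 233280.

Outer integral (in θ): ∫_{0}^{π} (233280) dθ = 233280π.

Therefore ∬_D (30(x^2 + y^2)^2) dA = 233280π.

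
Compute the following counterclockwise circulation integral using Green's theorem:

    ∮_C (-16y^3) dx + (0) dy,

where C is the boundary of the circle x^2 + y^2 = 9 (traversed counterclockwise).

Green's theorem converts the closed line integral into a double integral over the enclosed region D:

    ∮_C P dx + Q dy = ∬_D (∂Q/∂x - ∂P/∂y) dA.

Here P = -16y^3, Q = 0, so

    ∂Q/∂x = 0,    ∂P/∂y = -48y^2,
    ∂Q/∂x - ∂P/∂y = 48y^2.

D is the region x^2 + y^2 ≤ 9. Evaluating the double integral:

In polar coordinates (x = r cos θ, y = r sin θ, dA = r dr dθ) the integrand becomes 48r^2sin(θ)^2, so

    ∬_D (48y^2) dA = ∫_0^{2π} ∫_0^{3} (48r^2sin(θ)^2) · r dr dθ.

Inner (r from 0 to 3): 972sin(θ)^2.
Outer (θ from 0 to 2π): 972π.

Therefore ∮_C P dx + Q dy = 972π.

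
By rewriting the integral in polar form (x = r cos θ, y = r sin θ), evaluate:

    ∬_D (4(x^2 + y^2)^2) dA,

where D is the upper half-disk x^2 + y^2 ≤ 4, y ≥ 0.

The region D is 0 ≤ r ≤ 2, 0 ≤ θ ≤ π in polar coordinates, where x = r cos(θ), y = r sin(θ), and dA = r dr dθ.

Under the substitution, the integrand becomes 4r^4, so

    ∬_D (4(x^2 + y^2)^2) dA = ∫_{0}^{π} ∫_{0}^{2} (4r^4) · r dr dθ.

Inner integral (in r): ∫_{0}^{2} (4r^4) · r dr = 128/3.

Outer integral (in θ): ∫_{0}^{π} (128/3) dθ = 128π/3.

Therefore ∬_D (4(x^2 + y^2)^2) dA = 128π/3.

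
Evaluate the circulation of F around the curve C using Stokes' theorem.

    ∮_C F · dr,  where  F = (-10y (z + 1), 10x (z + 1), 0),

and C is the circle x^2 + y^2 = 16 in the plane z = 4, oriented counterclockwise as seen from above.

Let S be the flat disk x^2 + y^2 ≤ 16 in the plane z = 4, with upward unit normal n̂ = ẑ. By Stokes' theorem,

    ∮_C F · dr = ∬_S (∇ × F) · n̂ dS = ∬_D (curl F)_z dA,

where D is the disk x^2 + y^2 ≤ 16.

Compute the curl of F = (-10y (z + 1), 10x (z + 1), 0):
    (∇ × F)_x = ∂F_z/∂y - ∂F_y/∂z = -10x,
    (∇ × F)_y = ∂F_x/∂z - ∂F_z/∂x = -10y,
    (∇ × F)_z = ∂F_y/∂x - ∂F_x/∂y = 20z + 20.

On z = 4, (curl F)_z = 100.

Convert to polar (x = r cos θ, y = r sin θ, dA = r dr dθ); the integrand becomes 100, so

    ∬_D (curl F)_z dA = ∫_0^{2π} ∫_0^{4} (100) · r dr dθ.

Inner (r from 0 to 4): 800.
Outer (θ from 0 to 2π): 1600π.

Therefore ∮_C F · dr = 1600π.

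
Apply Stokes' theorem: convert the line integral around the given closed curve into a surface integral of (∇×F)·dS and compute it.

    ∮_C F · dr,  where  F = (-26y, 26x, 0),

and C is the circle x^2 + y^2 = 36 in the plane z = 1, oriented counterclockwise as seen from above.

Let S be the flat disk x^2 + y^2 ≤ 36 in the plane z = 1, with upward unit normal n̂ = ẑ. By Stokes' theorem,

    ∮_C F · dr = ∬_S (∇ × F) · n̂ dS = ∬_D (curl F)_z dA,

where D is the disk x^2 + y^2 ≤ 36.

Compute the curl of F = (-26y, 26x, 0):
    (∇ × F)_x = ∂F_z/∂y - ∂F_y/∂z = 0,
    (∇ × F)_y = ∂F_x/∂z - ∂F_z/∂x = 0,
    (∇ × F)_z = ∂F_y/∂x - ∂F_x/∂y = 52.

On z = 1, (curl F)_z = 52.

Convert to polar (x = r cos θ, y = r sin θ, dA = r dr dθ); the integrand becomes 52, so

    ∬_D (curl F)_z dA = ∫_0^{2π} ∫_0^{6} (52) · r dr dθ.

Inner (r from 0 to 6): 936.
Outer (θ from 0 to 2π): 1872π.

Therefore ∮_C F · dr = 1872π.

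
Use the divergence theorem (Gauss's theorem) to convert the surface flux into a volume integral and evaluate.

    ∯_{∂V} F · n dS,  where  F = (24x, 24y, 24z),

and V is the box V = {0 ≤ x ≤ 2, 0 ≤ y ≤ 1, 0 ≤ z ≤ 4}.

By the divergence theorem,

    ∯_{∂V} F · n dS = ∭_V (∇ · F) dV.

Compute the divergence:
    ∇ · F = ∂F_x/∂x + ∂F_y/∂y + ∂F_z/∂z = 24 + 24 + 24 = 72.

V is a rectangular box, so dV = dx dy dz with 0 ≤ x ≤ 2, 0 ≤ y ≤ 1, 0 ≤ z ≤ 4.

Integrate (72) over V as an iterated integral:

    ∭_V (∇·F) dV = ∫_0^{2} ∫_0^{1} ∫_0^{4} (72) dz dy dx.

Inner (z from 0 to 4): 288.
Middle (y from 0 to 1): 288.
Outer (x from 0 to 2): 576.

Therefore ∯_{∂V} F · n dS = 576.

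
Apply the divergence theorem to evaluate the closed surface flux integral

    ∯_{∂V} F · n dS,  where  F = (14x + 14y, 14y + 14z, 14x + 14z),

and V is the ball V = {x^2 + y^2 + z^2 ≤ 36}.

By the divergence theorem,

    ∯_{∂V} F · n dS = ∭_V (∇ · F) dV.

Compute the divergence:
    ∇ · F = ∂F_x/∂x + ∂F_y/∂y + ∂F_z/∂z = 14 + 14 + 14 = 42.

In spherical coordinates, x = ρ sin(φ) cos(θ), y = ρ sin(φ) sin(θ), z = ρ cos(φ), dV = ρ^2 sin(φ) dρ dφ dθ, with 0 ≤ ρ ≤ 6, 0 ≤ φ ≤ π, 0 ≤ θ ≤ 2π.

The integrand, after substitution and multiplying by the volume element, becomes (42) · ρ^2 sin(φ), so

    ∭_V (∇·F) dV = ∫_0^{2π} ∫_0^{π} ∫_0^{6} (42) · ρ^2 sin(φ) dρ dφ dθ.

Inner (ρ from 0 to 6): 3024sin(φ).
Middle (φ from 0 to π): 6048.
Outer (θ from 0 to 2π): 12096π.

Therefore ∯_{∂V} F · n dS = 12096π.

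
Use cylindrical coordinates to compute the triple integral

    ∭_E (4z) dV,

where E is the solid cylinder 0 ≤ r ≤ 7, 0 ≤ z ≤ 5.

In cylindrical coordinates, x = r cos(θ), y = r sin(θ), z = z, and dV = r dr dθ dz.

The integrand becomes 4z, so

    ∭_E (4z) dV = ∫_{0}^{2π} ∫_{0}^{7} ∫_{0}^{5} (4z) · r dz dr dθ.

Inner (z): 50r.
Middle (r from 0 to 7): 1225.
Outer (θ): 2450π.

Therefore the triple integral equals 2450π.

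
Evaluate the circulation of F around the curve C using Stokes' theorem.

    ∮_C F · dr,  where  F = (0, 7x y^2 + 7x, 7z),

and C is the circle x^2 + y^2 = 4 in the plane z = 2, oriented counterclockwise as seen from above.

Let S be the flat disk x^2 + y^2 ≤ 4 in the plane z = 2, with upward unit normal n̂ = ẑ. By Stokes' theorem,

    ∮_C F · dr = ∬_S (∇ × F) · n̂ dS = ∬_D (curl F)_z dA,

where D is the disk x^2 + y^2 ≤ 4.

Compute the curl of F = (0, 7x y^2 + 7x, 7z):
    (∇ × F)_x = ∂F_z/∂y - ∂F_y/∂z = 0,
    (∇ × F)_y = ∂F_x/∂z - ∂F_z/∂x = 0,
    (∇ × F)_z = ∂F_y/∂x - ∂F_x/∂y = 7y^2 + 7.

On z = 2, (curl F)_z = 7y^2 + 7.

Convert to polar (x = r cos θ, y = r sin θ, dA = r dr dθ); the integrand becomes 7r^2sin(θ)^2 + 7, so

    ∬_D (curl F)_z dA = ∫_0^{2π} ∫_0^{2} (7r^2sin(θ)^2 + 7) · r dr dθ.

Inner (r from 0 to 2): 28 - 14cos(2θ).
Outer (θ from 0 to 2π): 56π.

Therefore ∮_C F · dr = 56π.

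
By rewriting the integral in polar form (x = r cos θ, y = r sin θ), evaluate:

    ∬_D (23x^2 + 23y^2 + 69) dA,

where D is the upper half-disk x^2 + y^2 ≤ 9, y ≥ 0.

The region D is 0 ≤ r ≤ 3, 0 ≤ θ ≤ π in polar coordinates, where x = r cos(θ), y = r sin(θ), and dA = r dr dθ.

Under the substitution, the integrand becomes 23r^2 + 69, so

    ∬_D (23x^2 + 23y^2 + 69) dA = ∫_{0}^{π} ∫_{0}^{3} (23r^2 + 69) · r dr dθ.

Inner integral (in r): ∫_{0}^{3} (23r^2 + 69) · r dr = 3105/4.

Outer integral (in θ): ∫_{0}^{π} (3105/4) dθ = 3105π/4.

Therefore ∬_D (23x^2 + 23y^2 + 69) dA = 3105π/4.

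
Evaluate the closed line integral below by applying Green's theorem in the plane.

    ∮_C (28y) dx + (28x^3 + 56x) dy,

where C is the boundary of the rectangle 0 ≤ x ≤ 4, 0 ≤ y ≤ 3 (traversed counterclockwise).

Green's theorem converts the closed line integral into a double integral over the enclosed region D:

    ∮_C P dx + Q dy = ∬_D (∂Q/∂x - ∂P/∂y) dA.

Here P = 28y, Q = 28x^3 + 56x, so

    ∂Q/∂x = 84x^2 + 56,    ∂P/∂y = 28,
    ∂Q/∂x - ∂P/∂y = 84x^2 + 28.

D is the region 0 ≤ x ≤ 4, 0 ≤ y ≤ 3. Evaluating the double integral:

    ∬_D (84x^2 + 28) dA = ∫_0^{4} ∫_0^{3} (84x^2 + 28) dy dx.

Inner (y from 0 to 3): 252x^2 + 84.
Outer (x from 0 to 4): 5712.

Therefore ∮_C P dx + Q dy = 5712.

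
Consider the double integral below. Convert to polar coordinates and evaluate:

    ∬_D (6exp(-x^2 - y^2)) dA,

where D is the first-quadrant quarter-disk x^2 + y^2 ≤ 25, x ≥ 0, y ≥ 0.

The region D is 0 ≤ r ≤ 5, 0 ≤ θ ≤ π/2 in polar coordinates, where x = r cos(θ), y = r sin(θ), and dA = r dr dθ.

Under the substitution, the integrand becomes 6exp(-r^2), so

    ∬_D (6exp(-x^2 - y^2)) dA = ∫_{0}^{π/2} ∫_{0}^{5} (6exp(-r^2)) · r dr dθ.

Inner integral (in r): ∫_{0}^{5} (6exp(-r^2)) · r dr = 3 - 3exp(-25).

Outer integral (in θ): ∫_{0}^{π/2} (3 - 3exp(-25)) dθ = -3π (1 - exp(25))exp(-25)/2.

Therefore ∬_D (6exp(-x^2 - y^2)) dA = -3π (1 - exp(25))exp(-25)/2.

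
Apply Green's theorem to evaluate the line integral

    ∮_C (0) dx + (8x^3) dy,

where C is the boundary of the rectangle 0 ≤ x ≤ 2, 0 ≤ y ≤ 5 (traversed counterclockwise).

Green's theorem converts the closed line integral into a double integral over the enclosed region D:

    ∮_C P dx + Q dy = ∬_D (∂Q/∂x - ∂P/∂y) dA.

Here P = 0, Q = 8x^3, so

    ∂Q/∂x = 24x^2,    ∂P/∂y = 0,
    ∂Q/∂x - ∂P/∂y = 24x^2.

D is the region 0 ≤ x ≤ 2, 0 ≤ y ≤ 5. Evaluating the double integral:

    ∬_D (24x^2) dA = ∫_0^{2} ∫_0^{5} (24x^2) dy dx.

Inner (y from 0 to 5): 120x^2.
Outer (x from 0 to 2): 320.

Therefore ∮_C P dx + Q dy = 320.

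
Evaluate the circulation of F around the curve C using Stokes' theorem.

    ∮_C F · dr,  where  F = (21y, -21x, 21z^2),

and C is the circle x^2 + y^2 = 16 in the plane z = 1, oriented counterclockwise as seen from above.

Let S be the flat disk x^2 + y^2 ≤ 16 in the plane z = 1, with upward unit normal n̂ = ẑ. By Stokes' theorem,

    ∮_C F · dr = ∬_S (∇ × F) · n̂ dS = ∬_D (curl F)_z dA,

where D is the disk x^2 + y^2 ≤ 16.

Compute the curl of F = (21y, -21x, 21z^2):
    (∇ × F)_x = ∂F_z/∂y - ∂F_y/∂z = 0,
    (∇ × F)_y = ∂F_x/∂z - ∂F_z/∂x = 0,
    (∇ × F)_z = ∂F_y/∂x - ∂F_x/∂y = -42.

On z = 1, (curl F)_z = -42.

Convert to polar (x = r cos θ, y = r sin θ, dA = r dr dθ); the integrand becomes -42, so

    ∬_D (curl F)_z dA = ∫_0^{2π} ∫_0^{4} (-42) · r dr dθ.

Inner (r from 0 to 4): -336.
Outer (θ from 0 to 2π): -672π.

Therefore ∮_C F · dr = -672π.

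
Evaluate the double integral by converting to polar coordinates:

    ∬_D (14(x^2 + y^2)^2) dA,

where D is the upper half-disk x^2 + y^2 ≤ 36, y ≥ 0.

The region D is 0 ≤ r ≤ 6, 0 ≤ θ ≤ π in polar coordinates, where x = r cos(θ), y = r sin(θ), and dA = r dr dθ.

Under the substitution, the integrand becomes 14r^4, so

    ∬_D (14(x^2 + y^2)^2) dA = ∫_{0}^{π} ∫_{0}^{6} (14r^4) · r dr dθ.

Inner integral (in r): ∫_{0}^{6} (14r^4) · r dr = 108864.

Outer integral (in θ): ∫_{0}^{π} (108864) dθ = 108864π.

Therefore ∬_D (14(x^2 + y^2)^2) dA = 108864π.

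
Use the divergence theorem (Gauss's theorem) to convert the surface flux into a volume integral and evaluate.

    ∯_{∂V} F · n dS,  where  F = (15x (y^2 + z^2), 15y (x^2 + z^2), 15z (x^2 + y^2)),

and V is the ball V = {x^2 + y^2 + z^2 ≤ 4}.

By the divergence theorem,

    ∯_{∂V} F · n dS = ∭_V (∇ · F) dV.

Compute the divergence:
    ∇ · F = ∂F_x/∂x + ∂F_y/∂y + ∂F_z/∂z = 15y^2 + 15z^2 + 15x^2 + 15z^2 + 15x^2 + 15y^2 = 30x^2 + 30y^2 + 30z^2.

In spherical coordinates, x = ρ sin(φ) cos(θ), y = ρ sin(φ) sin(θ), z = ρ cos(φ), dV = ρ^2 sin(φ) dρ dφ dθ, with 0 ≤ ρ ≤ 2, 0 ≤ φ ≤ π, 0 ≤ θ ≤ 2π.

The integrand, after substitution and multiplying by the volume element, becomes (30ρ^2) · ρ^2 sin(φ), so

    ∭_V (∇·F) dV = ∫_0^{2π} ∫_0^{π} ∫_0^{2} (30ρ^2) · ρ^2 sin(φ) dρ dφ dθ.

Inner (ρ from 0 to 2): 192sin(φ).
Middle (φ from 0 to π): 384.
Outer (θ from 0 to 2π): 768π.

Therefore ∯_{∂V} F · n dS = 768π.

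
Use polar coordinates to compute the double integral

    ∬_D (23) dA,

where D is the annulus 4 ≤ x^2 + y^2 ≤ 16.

The region D is 2 ≤ r ≤ 4, 0 ≤ θ ≤ 2π in polar coordinates, where x = r cos(θ), y = r sin(θ), and dA = r dr dθ.

Under the substitution, the integrand becomes 23, so

    ∬_D (23) dA = ∫_{0}^{2π} ∫_{2}^{4} (23) · r dr dθ.

Inner integral (in r): ∫_{2}^{4} (23) · r dr = 138.

Outer integral (in θ): ∫_{0}^{2π} (138) dθ = 276π.

Therefore ∬_D (23) dA = 276π.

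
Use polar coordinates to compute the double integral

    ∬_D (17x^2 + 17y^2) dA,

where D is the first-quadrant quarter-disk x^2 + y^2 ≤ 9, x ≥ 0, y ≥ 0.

The region D is 0 ≤ r ≤ 3, 0 ≤ θ ≤ π/2 in polar coordinates, where x = r cos(θ), y = r sin(θ), and dA = r dr dθ.

Under the substitution, the integrand becomes 17r^2, so

    ∬_D (17x^2 + 17y^2) dA = ∫_{0}^{π/2} ∫_{0}^{3} (17r^2) · r dr dθ.

Inner integral (in r): ∫_{0}^{3} (17r^2) · r dr = 1377/4.

Outer integral (in θ): ∫_{0}^{π/2} (1377/4) dθ = 1377π/8.

Therefore ∬_D (17x^2 + 17y^2) dA = 1377π/8.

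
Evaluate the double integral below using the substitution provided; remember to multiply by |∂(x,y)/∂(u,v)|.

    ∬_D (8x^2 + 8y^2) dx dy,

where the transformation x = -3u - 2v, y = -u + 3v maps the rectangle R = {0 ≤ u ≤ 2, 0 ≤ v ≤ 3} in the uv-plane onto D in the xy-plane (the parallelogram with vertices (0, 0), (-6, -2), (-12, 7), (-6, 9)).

Compute the Jacobian determinant of (x, y) with respect to (u, v):

    ∂(x,y)/∂(u,v) = | -3  -2 | = (-3)(3) - (-2)(-1) = -11.
                   | -1  3 |

Its absolute value is |J| = 11 (the area scaling factor).

Substituting x = -3u - 2v, y = -u + 3v into the integrand,

    8x^2 + 8y^2 → 80u^2 + 48u v + 104v^2,

so the integral becomes

    ∬_R (80u^2 + 48u v + 104v^2) · |J| du dv = ∫_0^2 ∫_0^3 (880u^2 + 528u v + 1144v^2) dv du.

Inner (v): 2640u^2 + 2376u + 10296.
Outer (u): 32384.

Therefore ∬_D (8x^2 + 8y^2) dx dy = 32384.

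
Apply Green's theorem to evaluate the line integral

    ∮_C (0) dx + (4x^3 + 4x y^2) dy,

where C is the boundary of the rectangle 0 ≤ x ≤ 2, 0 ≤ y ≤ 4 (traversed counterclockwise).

Green's theorem converts the closed line integral into a double integral over the enclosed region D:

    ∮_C P dx + Q dy = ∬_D (∂Q/∂x - ∂P/∂y) dA.

Here P = 0, Q = 4x^3 + 4x y^2, so

    ∂Q/∂x = 12x^2 + 4y^2,    ∂P/∂y = 0,
    ∂Q/∂x - ∂P/∂y = 12x^2 + 4y^2.

D is the region 0 ≤ x ≤ 2, 0 ≤ y ≤ 4. Evaluating the double integral:

    ∬_D (12x^2 + 4y^2) dA = ∫_0^{2} ∫_0^{4} (12x^2 + 4y^2) dy dx.

Inner (y from 0 to 4): 48x^2 + 256/3.
Outer (x from 0 to 2): 896/3.

Therefore ∮_C P dx + Q dy = 896/3.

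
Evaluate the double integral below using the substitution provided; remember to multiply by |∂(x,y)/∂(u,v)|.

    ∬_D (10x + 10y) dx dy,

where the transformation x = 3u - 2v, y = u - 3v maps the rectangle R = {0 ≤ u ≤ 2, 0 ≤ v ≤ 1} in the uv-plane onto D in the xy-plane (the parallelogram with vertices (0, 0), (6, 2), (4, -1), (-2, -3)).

Compute the Jacobian determinant of (x, y) with respect to (u, v):

    ∂(x,y)/∂(u,v) = | 3  -2 | = (3)(-3) - (-2)(1) = -7.
                   | 1  -3 |

Its absolute value is |J| = 7 (the area scaling factor).

Substituting x = 3u - 2v, y = u - 3v into the integrand,

    10x + 10y → 40u - 50v,

so the integral becomes

    ∬_R (40u - 50v) · |J| du dv = ∫_0^2 ∫_0^1 (280u - 350v) dv du.

Inner (v): 280u - 175.
Outer (u): 210.

Therefore ∬_D (10x + 10y) dx dy = 210.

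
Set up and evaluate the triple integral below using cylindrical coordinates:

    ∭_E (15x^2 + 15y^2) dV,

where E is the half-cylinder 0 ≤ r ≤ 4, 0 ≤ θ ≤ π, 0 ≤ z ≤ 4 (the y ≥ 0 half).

In cylindrical coordinates, x = r cos(θ), y = r sin(θ), z = z, and dV = r dr dθ dz.

The integrand becomes 15r^2, so

    ∭_E (15x^2 + 15y^2) dV = ∫_{0}^{π} ∫_{0}^{4} ∫_{0}^{4} (15r^2) · r dz dr dθ.

Inner (z): 60r^3.
Middle (r from 0 to 4): 3840.
Outer (θ): 3840π.

Therefore the triple integral equals 3840π.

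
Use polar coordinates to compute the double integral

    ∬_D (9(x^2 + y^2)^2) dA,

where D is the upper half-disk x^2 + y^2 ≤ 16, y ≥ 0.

The region D is 0 ≤ r ≤ 4, 0 ≤ θ ≤ π in polar coordinates, where x = r cos(θ), y = r sin(θ), and dA = r dr dθ.

Under the substitution, the integrand becomes 9r^4, so

    ∬_D (9(x^2 + y^2)^2) dA = ∫_{0}^{π} ∫_{0}^{4} (9r^4) · r dr dθ.

Inner integral (in r): ∫_{0}^{4} (9r^4) · r dr = 6144.

Outer integral (in θ): ∫_{0}^{π} (6144) dθ = 6144π.

Therefore ∬_D (9(x^2 + y^2)^2) dA = 6144π.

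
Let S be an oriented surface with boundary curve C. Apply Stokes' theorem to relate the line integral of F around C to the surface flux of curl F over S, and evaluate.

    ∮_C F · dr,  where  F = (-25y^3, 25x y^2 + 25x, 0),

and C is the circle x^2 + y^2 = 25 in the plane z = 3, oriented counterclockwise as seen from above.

Let S be the flat disk x^2 + y^2 ≤ 25 in the plane z = 3, with upward unit normal n̂ = ẑ. By Stokes' theorem,

    ∮_C F · dr = ∬_S (∇ × F) · n̂ dS = ∬_D (curl F)_z dA,

where D is the disk x^2 + y^2 ≤ 25.

Compute the curl of F = (-25y^3, 25x y^2 + 25x, 0):
    (∇ × F)_x = ∂F_z/∂y - ∂F_y/∂z = 0,
    (∇ × F)_y = ∂F_x/∂z - ∂F_z/∂x = 0,
    (∇ × F)_z = ∂F_y/∂x - ∂F_x/∂y = 100y^2 + 25.

On z = 3, (curl F)_z = 100y^2 + 25.

Convert to polar (x = r cos θ, y = r sin θ, dA = r dr dθ); the integrand becomes 100r^2sin(θ)^2 + 25, so

    ∬_D (curl F)_z dA = ∫_0^{2π} ∫_0^{5} (100r^2sin(θ)^2 + 25) · r dr dθ.

Inner (r from 0 to 5): 15625sin(θ)^2 + 625/2.
Outer (θ from 0 to 2π): 16250π.

Therefore ∮_C F · dr = 16250π.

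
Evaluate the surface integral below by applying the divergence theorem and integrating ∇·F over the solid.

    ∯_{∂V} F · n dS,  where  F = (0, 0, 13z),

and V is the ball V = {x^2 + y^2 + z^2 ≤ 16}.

By the divergence theorem,

    ∯_{∂V} F · n dS = ∭_V (∇ · F) dV.

Compute the divergence:
    ∇ · F = ∂F_x/∂x + ∂F_y/∂y + ∂F_z/∂z = 0 + 0 + 13 = 13.

In spherical coordinates, x = ρ sin(φ) cos(θ), y = ρ sin(φ) sin(θ), z = ρ cos(φ), dV = ρ^2 sin(φ) dρ dφ dθ, with 0 ≤ ρ ≤ 4, 0 ≤ φ ≤ π, 0 ≤ θ ≤ 2π.

The integrand, after substitution and multiplying by the volume element, becomes (13) · ρ^2 sin(φ), so

    ∭_V (∇·F) dV = ∫_0^{2π} ∫_0^{π} ∫_0^{4} (13) · ρ^2 sin(φ) dρ dφ dθ.

Inner (ρ from 0 to 4): 832sin(φ)/3.
Middle (φ from 0 to π): 1664/3.
Outer (θ from 0 to 2π): 3328π/3.

Therefore ∯_{∂V} F · n dS = 3328π/3.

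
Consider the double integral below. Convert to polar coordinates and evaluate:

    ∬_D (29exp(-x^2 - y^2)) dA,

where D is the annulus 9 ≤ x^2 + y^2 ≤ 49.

The region D is 3 ≤ r ≤ 7, 0 ≤ θ ≤ 2π in polar coordinates, where x = r cos(θ), y = r sin(θ), and dA = r dr dθ.

Under the substitution, the integrand becomes 29exp(-r^2), so

    ∬_D (29exp(-x^2 - y^2)) dA = ∫_{0}^{2π} ∫_{3}^{7} (29exp(-r^2)) · r dr dθ.

Inner integral (in r): ∫_{3}^{7} (29exp(-r^2)) · r dr = -(29 - 29exp(40))exp(-49)/2.

Outer integral (in θ): ∫_{0}^{2π} (-(29 - 29exp(40))exp(-49)/2) dθ = -29π (1 - exp(40))exp(-49).

Therefore ∬_D (29exp(-x^2 - y^2)) dA = -29π (1 - exp(40))exp(-49).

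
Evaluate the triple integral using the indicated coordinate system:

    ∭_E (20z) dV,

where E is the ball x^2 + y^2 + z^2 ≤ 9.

In spherical coordinates, x = ρ sin(φ) cos(θ), y = ρ sin(φ) sin(θ), z = ρ cos(φ), and dV = ρ^2 sin(φ) dρ dφ dθ.

The integrand becomes 20ρ cos(φ), so

    ∭_E (20z) dV = ∫_{0}^{2π} ∫_{0}^{π} ∫_{0}^{3} (20ρ cos(φ)) · ρ^2 sin(φ) dρ dφ dθ.

Inner (ρ): 405sin(2φ)/2.
Middle (φ): 0.
Outer (θ): 0.

Therefore the triple integral equals 0.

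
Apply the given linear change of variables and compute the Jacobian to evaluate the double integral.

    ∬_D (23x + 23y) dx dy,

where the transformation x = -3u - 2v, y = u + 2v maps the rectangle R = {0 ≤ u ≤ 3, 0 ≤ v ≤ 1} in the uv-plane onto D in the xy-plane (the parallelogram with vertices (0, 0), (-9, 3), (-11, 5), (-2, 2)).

Compute the Jacobian determinant of (x, y) with respect to (u, v):

    ∂(x,y)/∂(u,v) = | -3  -2 | = (-3)(2) - (-2)(1) = -4.
                   | 1  2 |

Its absolute value is |J| = 4 (the area scaling factor).

Substituting x = -3u - 2v, y = u + 2v into the integrand,

    23x + 23y → -46u,

so the integral becomes

    ∬_R (-46u) · |J| du dv = ∫_0^3 ∫_0^1 (-184u) dv du.

Inner (v): -184u.
Outer (u): -828.

Therefore ∬_D (23x + 23y) dx dy = -828.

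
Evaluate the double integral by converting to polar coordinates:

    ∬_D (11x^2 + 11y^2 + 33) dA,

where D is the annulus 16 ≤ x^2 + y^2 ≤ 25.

The region D is 4 ≤ r ≤ 5, 0 ≤ θ ≤ 2π in polar coordinates, where x = r cos(θ), y = r sin(θ), and dA = r dr dθ.

Under the substitution, the integrand becomes 11r^2 + 33, so

    ∬_D (11x^2 + 11y^2 + 33) dA = ∫_{0}^{2π} ∫_{4}^{5} (11r^2 + 33) · r dr dθ.

Inner integral (in r): ∫_{4}^{5} (11r^2 + 33) · r dr = 4653/4.

Outer integral (in θ): ∫_{0}^{2π} (4653/4) dθ = 4653π/2.

Therefore ∬_D (11x^2 + 11y^2 + 33) dA = 4653π/2.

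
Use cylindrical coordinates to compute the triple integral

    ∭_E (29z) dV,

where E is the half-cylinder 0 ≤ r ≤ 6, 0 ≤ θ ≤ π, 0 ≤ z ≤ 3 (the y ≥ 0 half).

In cylindrical coordinates, x = r cos(θ), y = r sin(θ), z = z, and dV = r dr dθ dz.

The integrand becomes 29z, so

    ∭_E (29z) dV = ∫_{0}^{π} ∫_{0}^{6} ∫_{0}^{3} (29z) · r dz dr dθ.

Inner (z): 261r/2.
Middle (r from 0 to 6): 2349.
Outer (θ): 2349π.

Therefore the triple integral equals 2349π.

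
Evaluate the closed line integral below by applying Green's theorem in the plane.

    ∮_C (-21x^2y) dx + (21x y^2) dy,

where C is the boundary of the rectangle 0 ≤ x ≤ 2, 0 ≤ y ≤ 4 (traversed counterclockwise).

Green's theorem converts the closed line integral into a double integral over the enclosed region D:

    ∮_C P dx + Q dy = ∬_D (∂Q/∂x - ∂P/∂y) dA.

Here P = -21x^2y, Q = 21x y^2, so

    ∂Q/∂x = 21y^2,    ∂P/∂y = -21x^2,
    ∂Q/∂x - ∂P/∂y = 21x^2 + 21y^2.

D is the region 0 ≤ x ≤ 2, 0 ≤ y ≤ 4. Evaluating the double integral:

    ∬_D (21x^2 + 21y^2) dA = ∫_0^{2} ∫_0^{4} (21x^2 + 21y^2) dy dx.

Inner (y from 0 to 4): 84x^2 + 448.
Outer (x from 0 to 2): 1120.

Therefore ∮_C P dx + Q dy = 1120.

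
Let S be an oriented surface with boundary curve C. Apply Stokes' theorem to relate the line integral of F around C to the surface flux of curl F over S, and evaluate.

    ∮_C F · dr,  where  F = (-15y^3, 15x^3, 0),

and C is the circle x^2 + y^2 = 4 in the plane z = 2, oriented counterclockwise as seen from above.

Let S be the flat disk x^2 + y^2 ≤ 4 in the plane z = 2, with upward unit normal n̂ = ẑ. By Stokes' theorem,

    ∮_C F · dr = ∬_S (∇ × F) · n̂ dS = ∬_D (curl F)_z dA,

where D is the disk x^2 + y^2 ≤ 4.

Compute the curl of F = (-15y^3, 15x^3, 0):
    (∇ × F)_x = ∂F_z/∂y - ∂F_y/∂z = 0,
    (∇ × F)_y = ∂F_x/∂z - ∂F_z/∂x = 0,
    (∇ × F)_z = ∂F_y/∂x - ∂F_x/∂y = 45x^2 + 45y^2.

On z = 2, (curl F)_z = 45x^2 + 45y^2.

Convert to polar (x = r cos θ, y = r sin θ, dA = r dr dθ); the integrand becomes 45r^2, so

    ∬_D (curl F)_z dA = ∫_0^{2π} ∫_0^{2} (45r^2) · r dr dθ.

Inner (r from 0 to 2): 180.
Outer (θ from 0 to 2π): 360π.

Therefore ∮_C F · dr = 360π.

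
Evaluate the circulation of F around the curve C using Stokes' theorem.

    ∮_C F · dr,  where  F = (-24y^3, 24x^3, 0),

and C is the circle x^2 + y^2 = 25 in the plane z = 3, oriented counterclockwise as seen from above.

Let S be the flat disk x^2 + y^2 ≤ 25 in the plane z = 3, with upward unit normal n̂ = ẑ. By Stokes' theorem,

    ∮_C F · dr = ∬_S (∇ × F) · n̂ dS = ∬_D (curl F)_z dA,

where D is the disk x^2 + y^2 ≤ 25.

Compute the curl of F = (-24y^3, 24x^3, 0):
    (∇ × F)_x = ∂F_z/∂y - ∂F_y/∂z = 0,
    (∇ × F)_y = ∂F_x/∂z - ∂F_z/∂x = 0,
    (∇ × F)_z = ∂F_y/∂x - ∂F_x/∂y = 72x^2 + 72y^2.

On z = 3, (curl F)_z = 72x^2 + 72y^2.

Convert to polar (x = r cos θ, y = r sin θ, dA = r dr dθ); the integrand becomes 72r^2, so

    ∬_D (curl F)_z dA = ∫_0^{2π} ∫_0^{5} (72r^2) · r dr dθ.

Inner (r from 0 to 5): 11250.
Outer (θ from 0 to 2π): 22500π.

Therefore ∮_C F · dr = 22500π.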